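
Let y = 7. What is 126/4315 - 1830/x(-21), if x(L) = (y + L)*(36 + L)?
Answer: 264097/30205 ≈ 8.7435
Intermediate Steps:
x(L) = (7 + L)*(36 + L)
126/4315 - 1830/x(-21) = 126/4315 - 1830/(252 + (-21)² + 43*(-21)) = 126*(1/4315) - 1830/(252 + 441 - 903) = 126/4315 - 1830/(-210) = 126/4315 - 1830*(-1/210) = 126/4315 + 61/7 = 264097/30205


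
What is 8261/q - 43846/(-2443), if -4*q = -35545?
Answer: 1639232562/86836435 ≈ 18.877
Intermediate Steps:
q = 35545/4 (q = -¼*(-35545) = 35545/4 ≈ 8886.3)
8261/q - 43846/(-2443) = 8261/(35545/4) - 43846/(-2443) = 8261*(4/35545) - 43846*(-1/2443) = 33044/35545 + 43846/2443 = 1639232562/86836435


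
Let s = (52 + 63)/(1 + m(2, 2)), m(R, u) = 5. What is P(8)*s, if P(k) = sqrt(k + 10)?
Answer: 115*sqrt(2)/2 ≈ 81.317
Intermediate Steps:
P(k) = sqrt(10 + k)
s = 115/6 (s = (52 + 63)/(1 + 5) = 115/6 ≈ 19.167)
P(8)*s = sqrt(10 + 8)*(115/6) = sqrt(18)*(115/6) = (3*sqrt(2))*(115/6) = 115*sqrt(2)/2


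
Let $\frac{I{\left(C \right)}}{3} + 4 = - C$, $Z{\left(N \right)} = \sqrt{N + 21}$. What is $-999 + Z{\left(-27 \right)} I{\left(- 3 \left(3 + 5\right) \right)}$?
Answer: $-999 + 60 i \sqrt{6} \approx -999.0 + 146.97 i$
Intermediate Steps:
$Z{\left(N \right)} = \sqrt{21 + N}$
$I{\left(C \right)} = -12 - 3 C$ ($I{\left(C \right)} = -12 + 3 \left(- C\right) = -12 - 3 C$)
$-999 + Z{\left(-27 \right)} I{\left(- 3 \left(3 + 5\right) \right)} = -999 + \sqrt{21 - 27} \left(-12 - 3 \left(- 3 \left(3 + 5\right)\right)\right) = -999 + \sqrt{-6} \left(-12 - 3 \left(\left(-3\right) 8\right)\right) = -999 + i \sqrt{6} \left(-12 - -72\right) = -999 + i \sqrt{6} \left(-12 + 72\right) = -999 + i \sqrt{6} \cdot 60 = -999 + 60 i \sqrt{6}$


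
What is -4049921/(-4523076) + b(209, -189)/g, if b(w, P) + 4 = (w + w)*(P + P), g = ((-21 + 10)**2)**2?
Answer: -655387299247/66222355716 ≈ -9.8968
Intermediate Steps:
g = 14641 (g = ((-11)**2)**2 = 121**2 = 14641)
b(w, P) = -4 + 4*P*w (b(w, P) = -4 + (w + w)*(P + P) = -4 + (2*w)*(2*P) = -4 + 4*P*w)
-4049921/(-4523076) + b(209, -189)/g = -4049921/(-4523076) + (-4 + 4*(-189)*209)/14641 = -4049921*(-1/4523076) + (-4 - 158004)*(1/14641) = 4049921/4523076 - 158008*1/14641 = 4049921/4523076 - 158008/14641 = -655387299247/66222355716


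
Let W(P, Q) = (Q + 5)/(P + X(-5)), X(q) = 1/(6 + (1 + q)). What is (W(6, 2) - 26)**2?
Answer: 104976/169 ≈ 621.16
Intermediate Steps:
X(q) = 1/(7 + q)
W(P, Q) = (5 + Q)/(1/2 + P) (W(P, Q) = (Q + 5)/(P + 1/(7 - 5)) = (5 + Q)/(P + 1/2) = (5 + Q)/(1/2 + P))
(W(6, 2) - 26)**2 = (2*(5 + 2)/(1 + 2*6) - 26)**2 = (2*7/(1 + 12) - 26)**2 = (2*7/13 - 26)**2 = (2*(1/13)*7 - 26)**2 = (14/13 - 26)**2 = (-324/13)**2 = 104976/169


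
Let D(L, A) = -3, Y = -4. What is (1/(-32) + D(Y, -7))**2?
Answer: 9409/1024 ≈ 9.1885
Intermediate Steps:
(1/(-32) + D(Y, -7))**2 = (1/(-32) - 3)**2 = (-1/32 - 3)**2 = (-97/32)**2 = 9409/1024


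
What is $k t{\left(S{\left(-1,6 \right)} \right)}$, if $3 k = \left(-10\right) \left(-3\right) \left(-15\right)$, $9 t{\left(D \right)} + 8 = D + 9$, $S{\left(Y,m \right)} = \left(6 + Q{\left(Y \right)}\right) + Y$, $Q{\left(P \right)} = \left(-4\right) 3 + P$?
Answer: $\frac{350}{3} \approx 116.67$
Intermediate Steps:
$Q{\left(P \right)} = -12 + P$
$S{\left(Y,m \right)} = -6 + 2 Y$ ($S{\left(Y,m \right)} = \left(6 + \left(-12 + Y\right)\right) + Y = \left(-6 + Y\right) + Y = -6 + 2 Y$)
$t{\left(D \right)} = \frac{1}{9} + \frac{D}{9}$ ($t{\left(D \right)} = - \frac{8}{9} + \frac{D + 9}{9} = - \frac{8}{9} + \frac{9 + D}{9} = - \frac{8}{9} + \left(1 + \frac{D}{9}\right) = \frac{1}{9} + \frac{D}{9}$)
$k = -150$ ($k = \frac{\left(-10\right) \left(-3\right) \left(-15\right)}{3} = \frac{30 \left(-15\right)}{3} = \frac{1}{3} \left(-450\right) = -150$)
$k t{\left(S{\left(-1,6 \right)} \right)} = - 150 \left(\frac{1}{9} + \frac{-6 + 2 \left(-1\right)}{9}\right) = - 150 \left(\frac{1}{9} + \frac{-6 - 2}{9}\right) = - 150 \left(\frac{1}{9} + \frac{1}{9} \left(-8\right)\right) = - 150 \left(\frac{1}{9} - \frac{8}{9}\right) = \left(-150\right) \left(- \frac{7}{9}\right) = \frac{350}{3}$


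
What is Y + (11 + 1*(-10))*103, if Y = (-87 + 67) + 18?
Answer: 101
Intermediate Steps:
Y = -2 (Y = -20 + 18 = -2)
Y + (11 + 1*(-10))*103 = -2 + (11 + 1*(-10))*103 = -2 + (11 - 10)*103 = -2 + 1*103 = -2 + 103 = 101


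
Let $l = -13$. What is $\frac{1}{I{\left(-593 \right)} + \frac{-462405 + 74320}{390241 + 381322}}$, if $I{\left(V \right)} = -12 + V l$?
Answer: $\frac{771563}{5938332326} \approx 0.00012993$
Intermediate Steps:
$I{\left(V \right)} = -12 - 13 V$ ($I{\left(V \right)} = -12 + V \left(-13\right) = -12 - 13 V$)
$\frac{1}{I{\left(-593 \right)} + \frac{-462405 + 74320}{390241 + 381322}} = \frac{1}{\left(-12 - -7709\right) + \frac{-462405 + 74320}{390241 + 381322}} = \frac{1}{\left(-12 + 7709\right) - \frac{388085}{771563}} = \frac{1}{7697 - \frac{388085}{771563}} = \frac{1}{\frac{5938332326}{771563}} = \frac{771563}{5938332326}$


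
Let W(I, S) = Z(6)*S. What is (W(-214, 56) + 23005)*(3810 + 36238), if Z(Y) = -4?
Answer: 912333488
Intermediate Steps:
W(I, S) = -4*S
(W(-214, 56) + 23005)*(3810 + 36238) = (-4*56 + 23005)*(3810 + 36238) = (-224 + 23005)*40048 = 22781*40048 = 912333488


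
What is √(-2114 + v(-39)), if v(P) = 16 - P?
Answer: I*√2059 ≈ 45.376*I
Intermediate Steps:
√(-2114 + v(-39)) = √(-2114 + (16 - 1*(-39))) = √(-2114 + (16 + 39)) = √(-2114 + 55) = √(-2059) = I*√2059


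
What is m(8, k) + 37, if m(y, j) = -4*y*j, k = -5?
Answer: 197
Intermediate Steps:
m(y, j) = -4*j*y
m(8, k) + 37 = -4*(-5)*8 + 37 = 160 + 37 = 197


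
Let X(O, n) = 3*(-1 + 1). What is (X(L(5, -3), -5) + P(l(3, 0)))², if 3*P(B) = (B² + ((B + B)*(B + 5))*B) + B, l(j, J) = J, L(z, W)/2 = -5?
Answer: 0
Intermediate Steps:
L(z, W) = -10 (L(z, W) = 2*(-5) = -10)
X(O, n) = 0 (X(O, n) = 3*0 = 0)
P(B) = B/3 + B²/3 + 2*B²*(5 + B)/3 (P(B) = ((B² + ((B + B)*(B + 5))*B) + B)/3 = ((B² + ((2*B)*(5 + B))*B) + B)/3 = ((B² + (2*B*(5 + B))*B) + B)/3 = ((B² + 2*B²*(5 + B)) + B)/3 = (B + B² + 2*B²*(5 + B))/3 = B/3 + B²/3 + 2*B²*(5 + B)/3)
(X(L(5, -3), -5) + P(l(3, 0)))² = (0 + (⅓)*0*(1 + 2*0² + 11*0))² = (0 + (⅓)*0*(1 + 2*0 + 0))² = (0 + (⅓)*0*(1 + 0 + 0))² = (0 + (⅓)*0*1)² = (0 + 0)² = 0² = 0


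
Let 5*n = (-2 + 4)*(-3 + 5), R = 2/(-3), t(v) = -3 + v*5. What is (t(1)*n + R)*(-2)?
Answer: -28/15 ≈ -1.8667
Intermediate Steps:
t(v) = -3 + 5*v
R = -2/3 (R = 2*(-1/3) = -2/3 ≈ -0.66667)
n = 4/5 (n = ((-2 + 4)*(-3 + 5))/5 = (2*2)/5 = (1/5)*4 = 4/5 ≈ 0.80000)
(t(1)*n + R)*(-2) = ((-3 + 5*1)*(4/5) - 2/3)*(-2) = ((-3 + 5)*(4/5) - 2/3)*(-2) = (2*(4/5) - 2/3)*(-2) = (8/5 - 2/3)*(-2) = (14/15)*(-2) = -28/15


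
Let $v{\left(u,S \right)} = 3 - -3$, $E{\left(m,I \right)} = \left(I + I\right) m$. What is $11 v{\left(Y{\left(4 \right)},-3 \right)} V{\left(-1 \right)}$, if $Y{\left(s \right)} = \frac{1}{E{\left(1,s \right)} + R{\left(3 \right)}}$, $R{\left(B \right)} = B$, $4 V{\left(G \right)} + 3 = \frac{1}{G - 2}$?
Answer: $-55$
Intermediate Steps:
$V{\left(G \right)} = - \frac{3}{4} + \frac{1}{4 \left(-2 + G\right)}$ ($V{\left(G \right)} = - \frac{3}{4} + \frac{1}{4 \left(G - 2\right)} = - \frac{3}{4} + \frac{1}{4 \left(-2 + G\right)}$)
$E{\left(m,I \right)} = 2 I m$
$Y{\left(s \right)} = \frac{1}{3 + 2 s}$ ($Y{\left(s \right)} = \frac{1}{2 s 1 + 3} = \frac{1}{2 s + 3} = \frac{1}{3 + 2 s}$)
$v{\left(u,S \right)} = 6$ ($v{\left(u,S \right)} = 3 + 3 = 6$)
$11 v{\left(Y{\left(4 \right)},-3 \right)} V{\left(-1 \right)} = 11 \cdot 6 \frac{7 - -3}{4 \left(-2 - 1\right)} = 66 \frac{7 + 3}{4 \left(-3\right)} = 66 \cdot \frac{1}{4} \left(- \frac{1}{3}\right) 10 = 66 \left(- \frac{5}{6}\right) = -55$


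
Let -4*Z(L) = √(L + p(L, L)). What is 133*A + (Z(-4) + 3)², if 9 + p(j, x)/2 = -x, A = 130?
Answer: 138385/8 - 3*I*√14/2 ≈ 17298.0 - 5.6125*I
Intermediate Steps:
p(j, x) = -18 - 2*x (p(j, x) = -18 + 2*(-x) = -18 - 2*x)
Z(L) = -√(-18 - L)/4 (Z(L) = -√(L + (-18 - 2*L))/4 = -√(-18 - L)/4)
133*A + (Z(-4) + 3)² = 133*130 + (-√(-18 - 1*(-4))/4 + 3)² = 17290 + (-√(-18 + 4)/4 + 3)² = 17290 + (-I*√14/4 + 3)² = 17290 + (3 - I*√14/4)²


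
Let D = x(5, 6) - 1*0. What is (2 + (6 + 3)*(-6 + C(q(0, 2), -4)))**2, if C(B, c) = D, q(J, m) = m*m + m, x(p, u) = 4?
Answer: 256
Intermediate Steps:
D = 4 (D = 4 - 1*0 = 4 + 0 = 4)
q(J, m) = m + m**2 (q(J, m) = m**2 + m = m + m**2)
C(B, c) = 4
(2 + (6 + 3)*(-6 + C(q(0, 2), -4)))**2 = (2 + (6 + 3)*(-6 + 4))**2 = (2 + 9*(-2))**2 = (2 - 18)**2 = (-16)**2 = 256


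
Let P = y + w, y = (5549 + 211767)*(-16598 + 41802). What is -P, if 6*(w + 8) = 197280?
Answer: -5477265336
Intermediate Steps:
w = 32872 (w = -8 + (⅙)*197280 = -8 + 32880 = 32872)
y = 5477232464 (y = 217316*25204 = 5477232464)
P = 5477265336 (P = 5477232464 + 32872 = 5477265336)
-P = -1*5477265336 = -5477265336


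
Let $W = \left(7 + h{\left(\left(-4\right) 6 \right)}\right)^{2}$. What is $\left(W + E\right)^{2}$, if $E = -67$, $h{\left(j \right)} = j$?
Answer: $49284$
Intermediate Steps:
$W = 289$ ($W = \left(7 - 24\right)^{2} = \left(-17\right)^{2} = 289$)
$\left(W + E\right)^{2} = \left(289 - 67\right)^{2} = 222^{2} = 49284$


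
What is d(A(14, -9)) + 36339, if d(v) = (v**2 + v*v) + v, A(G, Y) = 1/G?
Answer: 1780615/49 ≈ 36339.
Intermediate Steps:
d(v) = v + 2*v**2 (d(v) = (v**2 + v**2) + v = 2*v**2 + v = v + 2*v**2)
d(A(14, -9)) + 36339 = (1 + 2/14)/14 + 36339 = (1 + 2*(1/14))/14 + 36339 = (1 + 1/7)/14 + 36339 = (1/14)*(8/7) + 36339 = 4/49 + 36339 = 1780615/49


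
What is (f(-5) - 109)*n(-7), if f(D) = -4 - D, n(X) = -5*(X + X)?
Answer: -7560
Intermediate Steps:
n(X) = -10*X
(f(-5) - 109)*n(-7) = ((-4 - 1*(-5)) - 109)*(-10*(-7)) = ((-4 + 5) - 109)*70 = (1 - 109)*70 = -108*70 = -7560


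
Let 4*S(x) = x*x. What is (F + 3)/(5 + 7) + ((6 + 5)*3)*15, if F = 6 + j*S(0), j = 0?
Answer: 1983/4 ≈ 495.75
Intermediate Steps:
S(x) = x²/4 (S(x) = (x*x)/4 = x²/4)
F = 6 (F = 6 + 0*((¼)*0²) = 6 + 0*((¼)*0) = 6 + 0*0 = 6 + 0 = 6)
(F + 3)/(5 + 7) + ((6 + 5)*3)*15 = (6 + 3)/(5 + 7) + ((6 + 5)*3)*15 = 9/12 + (11*3)*15 = 9*(1/12) + 33*15 = ¾ + 495 = 1983/4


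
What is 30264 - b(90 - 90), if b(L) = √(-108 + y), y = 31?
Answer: 30264 - I*√77 ≈ 30264.0 - 8.775*I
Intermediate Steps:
b(L) = I*√77 (b(L) = √(-108 + 31) = √(-77) = I*√77)
30264 - b(90 - 90) = 30264 - I*√77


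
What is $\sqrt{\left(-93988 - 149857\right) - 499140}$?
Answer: $i \sqrt{742985} \approx 861.97 i$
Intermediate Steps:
$\sqrt{\left(-93988 - 149857\right) - 499140} = \sqrt{-243845 - 499140} = \sqrt{-742985} = i \sqrt{742985}$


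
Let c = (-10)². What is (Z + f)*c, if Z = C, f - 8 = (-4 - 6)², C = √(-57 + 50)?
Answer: 10800 + 100*I*√7 ≈ 10800.0 + 264.58*I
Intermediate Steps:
c = 100
C = I*√7 (C = √(-7) = I*√7 ≈ 2.6458*I)
f = 108 (f = 8 + (-4 - 6)² = 8 + (-10)² = 8 + 100 = 108)
Z = I*√7 ≈ 2.6458*I
(Z + f)*c = (I*√7 + 108)*100 = (108 + I*√7)*100 = 10800 + 100*I*√7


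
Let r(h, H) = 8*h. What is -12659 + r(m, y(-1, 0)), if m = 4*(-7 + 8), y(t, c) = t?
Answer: -12627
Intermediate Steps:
m = 4 (m = 4*1 = 4)
-12659 + r(m, y(-1, 0)) = -12659 + 8*4 = -12659 + 32 = -12627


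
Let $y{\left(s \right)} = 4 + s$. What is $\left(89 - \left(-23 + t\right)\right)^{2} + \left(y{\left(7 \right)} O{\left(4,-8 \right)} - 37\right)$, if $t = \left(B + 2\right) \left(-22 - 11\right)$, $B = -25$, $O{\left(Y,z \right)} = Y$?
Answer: $418616$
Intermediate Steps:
$t = 759$ ($t = \left(-25 + 2\right) \left(-22 - 11\right) = \left(-23\right) \left(-33\right) = 759$)
$\left(89 - \left(-23 + t\right)\right)^{2} + \left(y{\left(7 \right)} O{\left(4,-8 \right)} - 37\right) = \left(89 + \left(23 - 759\right)\right)^{2} - \left(37 - \left(4 + 7\right) 4\right) = \left(89 + \left(23 - 759\right)\right)^{2} + \left(11 \cdot 4 - 37\right) = \left(89 - 736\right)^{2} + \left(44 - 37\right) = \left(-647\right)^{2} + 7 = 418609 + 7 = 418616$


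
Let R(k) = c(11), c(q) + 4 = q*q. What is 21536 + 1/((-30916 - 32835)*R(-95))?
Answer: 160634159711/7458867 ≈ 21536.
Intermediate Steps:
c(q) = -4 + q² (c(q) = -4 + q*q = -4 + q²)
R(k) = 117 (R(k) = -4 + 11² = -4 + 121 = 117)
21536 + 1/((-30916 - 32835)*R(-95)) = 21536 + 1/(-30916 - 32835*117) = 21536 + (1/117)/(-63751) = 21536 - 1/63751*1/117 = 21536 - 1/7458867 = 160634159711/7458867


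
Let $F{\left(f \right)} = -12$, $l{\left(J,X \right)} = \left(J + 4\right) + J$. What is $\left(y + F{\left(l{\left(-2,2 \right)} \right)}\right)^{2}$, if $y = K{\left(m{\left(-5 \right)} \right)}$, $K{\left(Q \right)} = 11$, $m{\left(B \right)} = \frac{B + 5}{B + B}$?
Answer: $1$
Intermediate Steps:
$l{\left(J,X \right)} = 4 + 2 J$ ($l{\left(J,X \right)} = \left(4 + J\right) + J = 4 + 2 J$)
$m{\left(B \right)} = \frac{5 + B}{2 B}$
$y = 11$
$\left(y + F{\left(l{\left(-2,2 \right)} \right)}\right)^{2} = \left(11 - 12\right)^{2} = \left(-1\right)^{2} = 1$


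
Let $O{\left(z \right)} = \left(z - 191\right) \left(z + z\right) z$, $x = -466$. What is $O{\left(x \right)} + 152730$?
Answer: $-285190254$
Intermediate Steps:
$O{\left(z \right)} = 2 z^{2} \left(-191 + z\right)$ ($O{\left(z \right)} = \left(-191 + z\right) 2 z z = 2 z \left(-191 + z\right) z = 2 z^{2} \left(-191 + z\right)$)
$O{\left(x \right)} + 152730 = 2 \left(-466\right)^{2} \left(-191 - 466\right) + 152730 = 2 \cdot 217156 \left(-657\right) + 152730 = -285342984 + 152730 = -285190254$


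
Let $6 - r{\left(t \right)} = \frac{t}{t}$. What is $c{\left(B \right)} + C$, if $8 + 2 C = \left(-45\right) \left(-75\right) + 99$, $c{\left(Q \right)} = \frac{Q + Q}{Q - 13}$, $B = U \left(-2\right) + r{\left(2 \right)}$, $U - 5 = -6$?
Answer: $\frac{5192}{3} \approx 1730.7$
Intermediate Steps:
$U = -1$ ($U = 5 - 6 = -1$)
$r{\left(t \right)} = 5$ ($r{\left(t \right)} = 6 - \frac{t}{t} = 6 - 1 = 5$)
$B = 7$ ($B = \left(-1\right) \left(-2\right) + 5 = 2 + 5 = 7$)
$c{\left(Q \right)} = \frac{2 Q}{-13 + Q}$
$C = 1733$ ($C = -4 + \frac{\left(-45\right) \left(-75\right) + 99}{2} = -4 + \frac{3375 + 99}{2} = -4 + \frac{1}{2} \cdot 3474 = -4 + 1737 = 1733$)
$c{\left(B \right)} + C = 2 \cdot 7 \frac{1}{-13 + 7} + 1733 = 2 \cdot 7 \frac{1}{-6} + 1733 = 2 \cdot 7 \left(- \frac{1}{6}\right) + 1733 = - \frac{7}{3} + 1733 = \frac{5192}{3}$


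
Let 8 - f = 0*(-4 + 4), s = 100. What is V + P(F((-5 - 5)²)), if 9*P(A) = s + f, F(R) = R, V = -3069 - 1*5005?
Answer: -8062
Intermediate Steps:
f = 8 (f = 8 - 0*(-4 + 4) = 8 - 0*0 = 8 - 1*0 = 8 + 0 = 8)
V = -8074 (V = -3069 - 5005 = -8074)
P(A) = 12 (P(A) = (100 + 8)/9 = (⅑)*108 = 12)
V + P(F((-5 - 5)²)) = -8074 + 12 = -8062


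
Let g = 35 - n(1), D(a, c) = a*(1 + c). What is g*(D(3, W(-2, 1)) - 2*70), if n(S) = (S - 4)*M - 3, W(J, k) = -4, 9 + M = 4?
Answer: -3427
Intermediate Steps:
M = -5 (M = -9 + 4 = -5)
n(S) = 17 - 5*S (n(S) = (S - 4)*(-5) - 3 = (-4 + S)*(-5) - 3 = (20 - 5*S) - 3 = 17 - 5*S)
g = 23 (g = 35 - (17 - 5*1) = 35 - (17 - 5) = 35 - 1*12 = 35 - 12 = 23)
g*(D(3, W(-2, 1)) - 2*70) = 23*(3*(1 - 4) - 2*70) = 23*(3*(-3) - 140) = 23*(-9 - 140) = 23*(-149) = -3427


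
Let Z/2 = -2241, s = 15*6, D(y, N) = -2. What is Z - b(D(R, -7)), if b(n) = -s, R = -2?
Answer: -4392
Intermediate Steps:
s = 90
b(n) = -90 (b(n) = -1*90 = -90)
Z = -4482 (Z = 2*(-2241) = -4482)
Z - b(D(R, -7)) = -4482 - 1*(-90) = -4482 + 90 = -4392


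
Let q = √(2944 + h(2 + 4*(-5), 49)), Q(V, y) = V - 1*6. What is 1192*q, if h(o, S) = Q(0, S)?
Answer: 1192*√2938 ≈ 64610.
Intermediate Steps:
Q(V, y) = -6 + V (Q(V, y) = V - 6 = -6 + V)
h(o, S) = -6 (h(o, S) = -6 + 0 = -6)
q = √2938 (q = √(2944 - 6) = √2938 ≈ 54.203)
1192*q = 1192*√2938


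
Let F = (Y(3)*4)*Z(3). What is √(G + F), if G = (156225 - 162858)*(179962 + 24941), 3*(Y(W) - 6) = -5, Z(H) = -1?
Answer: I*√12232094547/3 ≈ 36866.0*I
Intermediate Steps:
Y(W) = 13/3 (Y(W) = 6 + (⅓)*(-5) = 6 - 5/3 = 13/3)
G = -1359121599 (G = -6633*204903 = -1359121599)
F = -52/3 (F = ((13/3)*4)*(-1) = (52/3)*(-1) = -52/3 ≈ -17.333)
√(G + F) = √(-1359121599 - 52/3) = √(-4077364849/3) = I*√12232094547/3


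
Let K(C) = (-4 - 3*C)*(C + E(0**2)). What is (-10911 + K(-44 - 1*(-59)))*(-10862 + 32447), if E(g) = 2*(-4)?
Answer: -242917590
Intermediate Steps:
E(g) = -8
K(C) = (-8 + C)*(-4 - 3*C) (K(C) = (-4 - 3*C)*(C - 8) = (-4 - 3*C)*(-8 + C) = (-8 + C)*(-4 - 3*C))
(-10911 + K(-44 - 1*(-59)))*(-10862 + 32447) = (-10911 + (32 - 3*(-44 - 1*(-59))**2 + 20*(-44 - 1*(-59))))*(-10862 + 32447) = (-10911 + (32 - 3*(-44 + 59)**2 + 20*(-44 + 59)))*21585 = (-10911 + (32 - 3*15**2 + 20*15))*21585 = (-10911 + (32 - 3*225 + 300))*21585 = (-10911 + (32 - 675 + 300))*21585 = (-10911 - 343)*21585 = -11254*21585 = -242917590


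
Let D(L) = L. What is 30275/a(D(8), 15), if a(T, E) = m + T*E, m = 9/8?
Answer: 242200/969 ≈ 249.95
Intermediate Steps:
m = 9/8 (m = 9*(⅛) = 9/8 ≈ 1.1250)
a(T, E) = 9/8 + E*T (a(T, E) = 9/8 + T*E = 9/8 + E*T)
30275/a(D(8), 15) = 30275/(9/8 + 15*8) = 30275/(9/8 + 120) = 30275/(969/8) = 30275*(8/969) = 242200/969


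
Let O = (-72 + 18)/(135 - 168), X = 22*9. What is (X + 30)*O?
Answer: 4104/11 ≈ 373.09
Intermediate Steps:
X = 198
O = 18/11 (O = -54/(-33) = -54*(-1/33) = 18/11 ≈ 1.6364)
(X + 30)*O = (198 + 30)*(18/11) = 228*(18/11) = 4104/11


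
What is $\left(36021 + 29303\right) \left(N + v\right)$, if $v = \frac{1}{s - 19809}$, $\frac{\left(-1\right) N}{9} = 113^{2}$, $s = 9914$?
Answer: $- \frac{74282748667904}{9895} \approx -7.5071 \cdot 10^{9}$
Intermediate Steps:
$N = -114921$ ($N = - 9 \cdot 113^{2} = \left(-9\right) 12769 = -114921$)
$v = - \frac{1}{9895}$ ($v = \frac{1}{9914 - 19809} = \frac{1}{-9895} = - \frac{1}{9895} \approx -0.00010106$)
$\left(36021 + 29303\right) \left(N + v\right) = \left(36021 + 29303\right) \left(-114921 - \frac{1}{9895}\right) = 65324 \left(- \frac{1137143296}{9895}\right) = - \frac{74282748667904}{9895}$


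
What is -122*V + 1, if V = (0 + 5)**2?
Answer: -3049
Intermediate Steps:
V = 25 (V = 5**2 = 25)
-122*V + 1 = -122*25 + 1 = -3050 + 1 = -3049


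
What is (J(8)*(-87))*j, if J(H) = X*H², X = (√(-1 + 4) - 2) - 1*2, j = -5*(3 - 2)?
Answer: -111360 + 27840*√3 ≈ -63140.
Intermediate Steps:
j = -5 (j = -5*1 = -5)
X = -4 + √3 (X = (√3 - 2) - 2 = (-2 + √3) - 2 = -4 + √3 ≈ -2.2679)
J(H) = H²*(-4 + √3) (J(H) = (-4 + √3)*H² = H²*(-4 + √3))
(J(8)*(-87))*j = ((8²*(-4 + √3))*(-87))*(-5) = ((64*(-4 + √3))*(-87))*(-5) = ((-256 + 64*√3)*(-87))*(-5) = (22272 - 5568*√3)*(-5) = -111360 + 27840*√3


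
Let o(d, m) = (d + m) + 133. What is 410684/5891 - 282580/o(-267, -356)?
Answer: 186591394/288659 ≈ 646.41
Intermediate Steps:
o(d, m) = 133 + d + m
410684/5891 - 282580/o(-267, -356) = 410684/5891 - 282580/(133 - 267 - 356) = 410684*(1/5891) - 282580/(-490) = 410684/5891 - 282580*(-1/490) = 410684/5891 + 28258/49 = 186591394/288659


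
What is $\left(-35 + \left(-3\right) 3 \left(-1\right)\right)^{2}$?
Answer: $676$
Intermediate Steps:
$\left(-35 + \left(-3\right) 3 \left(-1\right)\right)^{2} = \left(-35 - -9\right)^{2} = \left(-35 + 9\right)^{2} = \left(-26\right)^{2} = 676$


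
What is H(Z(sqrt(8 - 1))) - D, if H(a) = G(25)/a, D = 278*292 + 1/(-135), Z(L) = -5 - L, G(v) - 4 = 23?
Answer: -21919543/270 + 3*sqrt(7)/2 ≈ -81180.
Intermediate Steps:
G(v) = 27 (G(v) = 4 + 23 = 27)
D = 10958759/135 (D = 81176 - 1/135 = 10958759/135 ≈ 81176.)
H(a) = 27/a
H(Z(sqrt(8 - 1))) - D = 27/(-5 - sqrt(8 - 1)) - 1*10958759/135 = 27/(-5 - sqrt(7)) - 10958759/135 = -10958759/135 + 27/(-5 - sqrt(7))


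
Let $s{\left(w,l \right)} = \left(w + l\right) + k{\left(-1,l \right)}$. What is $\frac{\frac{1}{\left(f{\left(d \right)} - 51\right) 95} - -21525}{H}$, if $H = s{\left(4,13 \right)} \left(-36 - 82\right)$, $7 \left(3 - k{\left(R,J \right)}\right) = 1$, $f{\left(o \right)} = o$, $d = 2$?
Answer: $- \frac{849143}{92435} \approx -9.1864$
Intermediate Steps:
$k{\left(R,J \right)} = \frac{20}{7}$ ($k{\left(R,J \right)} = 3 - \frac{1}{7} = \frac{20}{7}$)
$s{\left(w,l \right)} = \frac{20}{7} + l + w$ ($s{\left(w,l \right)} = \left(w + l\right) + \frac{20}{7} = \left(l + w\right) + \frac{20}{7} = \frac{20}{7} + l + w$)
$H = - \frac{16402}{7}$ ($H = \left(\frac{20}{7} + 13 + 4\right) \left(-36 - 82\right) = \frac{139}{7} \left(-118\right) = - \frac{16402}{7} \approx -2343.1$)
$\frac{\frac{1}{\left(f{\left(d \right)} - 51\right) 95} - -21525}{H} = \frac{\frac{1}{\left(2 - 51\right) 95} - -21525}{- \frac{16402}{7}} = \left(\frac{1}{\left(-49\right) 95} + 21525\right) \left(- \frac{7}{16402}\right) = \left(\frac{1}{-4655} + 21525\right) \left(- \frac{7}{16402}\right) = \left(- \frac{1}{4655} + 21525\right) \left(- \frac{7}{16402}\right) = \frac{100198874}{4655} \left(- \frac{7}{16402}\right) = - \frac{849143}{92435}$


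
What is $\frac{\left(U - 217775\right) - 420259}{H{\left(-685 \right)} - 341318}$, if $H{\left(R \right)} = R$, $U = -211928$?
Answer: $\frac{849962}{342003} \approx 2.4852$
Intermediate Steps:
$\frac{\left(U - 217775\right) - 420259}{H{\left(-685 \right)} - 341318} = \frac{\left(-211928 - 217775\right) - 420259}{-685 - 341318} = \frac{\left(-211928 - 217775\right) - 420259}{-342003} = \left(-429703 - 420259\right) \left(- \frac{1}{342003}\right) = \left(-849962\right) \left(- \frac{1}{342003}\right) = \frac{849962}{342003}$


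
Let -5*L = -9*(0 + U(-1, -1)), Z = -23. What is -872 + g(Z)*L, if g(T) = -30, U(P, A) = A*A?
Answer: -926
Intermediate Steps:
U(P, A) = A**2
L = 9/5 (L = -(-9)*(0 + (-1)**2)/5 = -(-9)*(0 + 1)/5 = -(-9)/5 = -1/5*(-9) = 9/5 ≈ 1.8000)
-872 + g(Z)*L = -872 - 30*9/5 = -872 - 54 = -926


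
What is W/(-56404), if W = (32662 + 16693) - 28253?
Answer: -10551/28202 ≈ -0.37412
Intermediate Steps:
W = 21102 (W = 49355 - 28253 = 21102)
W/(-56404) = 21102/(-56404) = 21102*(-1/56404) = -10551/28202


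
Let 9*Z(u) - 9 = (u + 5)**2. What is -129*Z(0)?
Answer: -1462/3 ≈ -487.33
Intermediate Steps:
Z(u) = 1 + (5 + u)**2/9 (Z(u) = 1 + (u + 5)**2/9 = 1 + (5 + u)**2/9)
-129*Z(0) = -129*(1 + (5 + 0)**2/9) = -129*(1 + (1/9)*5**2) = -129*(1 + (1/9)*25) = -129*(1 + 25/9) = -129*34/9 = -1462/3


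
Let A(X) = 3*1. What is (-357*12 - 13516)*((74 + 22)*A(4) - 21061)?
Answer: 369759400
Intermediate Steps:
A(X) = 3
(-357*12 - 13516)*((74 + 22)*A(4) - 21061) = (-357*12 - 13516)*((74 + 22)*3 - 21061) = (-4284 - 13516)*(96*3 - 21061) = -17800*(288 - 21061) = -17800*(-20773) = 369759400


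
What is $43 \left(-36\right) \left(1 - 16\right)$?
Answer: $23220$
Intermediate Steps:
$43 \left(-36\right) \left(1 - 16\right) = \left(-1548\right) \left(-15\right) = 23220$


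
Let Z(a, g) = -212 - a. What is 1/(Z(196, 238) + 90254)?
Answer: 1/89846 ≈ 1.1130e-5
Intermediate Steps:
1/(Z(196, 238) + 90254) = 1/((-212 - 1*196) + 90254) = 1/((-212 - 196) + 90254) = 1/(-408 + 90254) = 1/89846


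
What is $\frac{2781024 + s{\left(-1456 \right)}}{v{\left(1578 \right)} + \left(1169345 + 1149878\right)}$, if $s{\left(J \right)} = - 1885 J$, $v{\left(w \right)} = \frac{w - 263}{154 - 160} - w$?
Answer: $\frac{33153504}{13904555} \approx 2.3844$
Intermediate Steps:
$v{\left(w \right)} = \frac{263}{6} - \frac{7 w}{6}$ ($v{\left(w \right)} = \frac{-263 + w}{-6} - w = \left(-263 + w\right) \left(- \frac{1}{6}\right) - w = \left(\frac{263}{6} - \frac{w}{6}\right) - w = \frac{263}{6} - \frac{7 w}{6}$)
$\frac{2781024 + s{\left(-1456 \right)}}{v{\left(1578 \right)} + \left(1169345 + 1149878\right)} = \frac{2781024 - -2744560}{\left(\frac{263}{6} - 1841\right) + \left(1169345 + 1149878\right)} = \frac{2781024 + 2744560}{\left(\frac{263}{6} - 1841\right) + 2319223} = \frac{5525584}{- \frac{10783}{6} + 2319223} = \frac{5525584}{\frac{13904555}{6}} = 5525584 \cdot \frac{6}{13904555} = \frac{33153504}{13904555}$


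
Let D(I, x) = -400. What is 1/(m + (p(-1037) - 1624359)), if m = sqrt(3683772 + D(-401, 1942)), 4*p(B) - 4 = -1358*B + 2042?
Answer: -635893/808717973212 - sqrt(920843)/808717973212 ≈ -7.8748e-7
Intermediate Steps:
p(B) = 1023/2 - 679*B/2 (p(B) = 1 + (-1358*B + 2042)/4 = 1 + (2042 - 1358*B)/4 = 1 + (1021/2 - 679*B/2) = 1023/2 - 679*B/2)
m = 2*sqrt(920843) (m = sqrt(3683772 - 400) = sqrt(3683372) = 2*sqrt(920843) ≈ 1919.2)
1/(m + (p(-1037) - 1624359)) = 1/(2*sqrt(920843) + ((1023/2 - 679/2*(-1037)) - 1624359)) = 1/(2*sqrt(920843) + ((1023/2 + 704123/2) - 1624359)) = 1/(2*sqrt(920843) + (352573 - 1624359)) = 1/(2*sqrt(920843) - 1271786) = 1/(-1271786 + 2*sqrt(920843))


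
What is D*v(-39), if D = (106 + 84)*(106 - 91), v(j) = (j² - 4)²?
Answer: 6558673650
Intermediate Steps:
v(j) = (-4 + j²)²
D = 2850 (D = 190*15 = 2850)
D*v(-39) = 2850*(-4 + (-39)²)² = 2850*(-4 + 1521)² = 2850*1517² = 2850*2301289 = 6558673650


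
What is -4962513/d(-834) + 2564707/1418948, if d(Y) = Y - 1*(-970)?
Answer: -1760299774043/48244232 ≈ -36487.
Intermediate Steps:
d(Y) = 970 + Y (d(Y) = Y + 970 = 970 + Y)
-4962513/d(-834) + 2564707/1418948 = -4962513/(970 - 834) + 2564707/1418948 = -4962513/136 + 2564707*(1/1418948) = -4962513*1/136 + 2564707/1418948 = -4962513/136 + 2564707/1418948 = -1760299774043/48244232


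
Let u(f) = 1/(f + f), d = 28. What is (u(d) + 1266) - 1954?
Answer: -38527/56 ≈ -687.98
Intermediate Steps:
u(f) = 1/(2*f)
(u(d) + 1266) - 1954 = ((½)/28 + 1266) - 1954 = ((½)*(1/28) + 1266) - 1954 = (1/56 + 1266) - 1954 = 70897/56 - 1954 = -38527/56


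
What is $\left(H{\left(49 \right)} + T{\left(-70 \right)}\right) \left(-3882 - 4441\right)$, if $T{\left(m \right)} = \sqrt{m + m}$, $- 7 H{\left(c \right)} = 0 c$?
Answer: $- 16646 i \sqrt{35} \approx - 98479.0 i$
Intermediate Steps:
$H{\left(c \right)} = 0$ ($H{\left(c \right)} = - \frac{0 c}{7} = \left(- \frac{1}{7}\right) 0 = 0$)
$T{\left(m \right)} = \sqrt{2} \sqrt{m}$ ($T{\left(m \right)} = \sqrt{2 m} = \sqrt{2} \sqrt{m}$)
$\left(H{\left(49 \right)} + T{\left(-70 \right)}\right) \left(-3882 - 4441\right) = \left(0 + \sqrt{2} \sqrt{-70}\right) \left(-3882 - 4441\right) = \left(0 + \sqrt{2} i \sqrt{70}\right) \left(-8323\right) = \left(0 + 2 i \sqrt{35}\right) \left(-8323\right) = 2 i \sqrt{35} \left(-8323\right) = - 16646 i \sqrt{35}$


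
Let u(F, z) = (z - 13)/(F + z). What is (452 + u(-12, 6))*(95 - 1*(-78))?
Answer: 470387/6 ≈ 78398.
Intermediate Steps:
u(F, z) = (-13 + z)/(F + z)
(452 + u(-12, 6))*(95 - 1*(-78)) = (452 + (-13 + 6)/(-12 + 6))*(95 - 1*(-78)) = (452 - 7/(-6))*(95 + 78) = (452 - ⅙*(-7))*173 = (452 + 7/6)*173 = (2719/6)*173 = 470387/6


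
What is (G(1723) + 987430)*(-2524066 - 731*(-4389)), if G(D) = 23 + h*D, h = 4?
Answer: 680423323085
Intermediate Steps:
G(D) = 23 + 4*D
(G(1723) + 987430)*(-2524066 - 731*(-4389)) = ((23 + 4*1723) + 987430)*(-2524066 - 731*(-4389)) = ((23 + 6892) + 987430)*(-2524066 + 3208359) = (6915 + 987430)*684293 = 994345*684293 = 680423323085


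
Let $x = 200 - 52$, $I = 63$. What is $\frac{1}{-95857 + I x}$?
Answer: $- \frac{1}{86533} \approx -1.1556 \cdot 10^{-5}$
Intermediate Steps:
$x = 148$ ($x = 200 - 52 = 148$)
$\frac{1}{-95857 + I x} = \frac{1}{-95857 + 63 \cdot 148} = \frac{1}{-95857 + 9324} = \frac{1}{-86533} = - \frac{1}{86533}$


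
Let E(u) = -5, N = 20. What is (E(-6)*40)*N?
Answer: -4000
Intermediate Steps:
(E(-6)*40)*N = -5*40*20 = -200*20 = -4000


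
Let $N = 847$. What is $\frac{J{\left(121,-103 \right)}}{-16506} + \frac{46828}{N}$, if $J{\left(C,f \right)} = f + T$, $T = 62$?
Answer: $\frac{15775055}{285318} \approx 55.289$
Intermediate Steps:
$J{\left(C,f \right)} = 62 + f$ ($J{\left(C,f \right)} = f + 62 = 62 + f$)
$\frac{J{\left(121,-103 \right)}}{-16506} + \frac{46828}{N} = \frac{62 - 103}{-16506} + \frac{46828}{847} = \left(-41\right) \left(- \frac{1}{16506}\right) + 46828 \cdot \frac{1}{847} = \frac{41}{16506} + \frac{46828}{847} = \frac{15775055}{285318}$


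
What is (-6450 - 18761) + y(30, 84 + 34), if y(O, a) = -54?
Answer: -25265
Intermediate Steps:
(-6450 - 18761) + y(30, 84 + 34) = (-6450 - 18761) - 54 = -25211 - 54 = -25265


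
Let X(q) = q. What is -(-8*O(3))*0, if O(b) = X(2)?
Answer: 0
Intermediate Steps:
O(b) = 2
-(-8*O(3))*0 = -(-8*2)*0 = -(-16)*0 = -1*0 = 0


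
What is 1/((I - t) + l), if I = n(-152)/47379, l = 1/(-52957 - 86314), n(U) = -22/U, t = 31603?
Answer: -501487573884/15848511799524875 ≈ -3.1643e-5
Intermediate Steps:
l = -1/139271 (l = 1/(-139271) = -1/139271 ≈ -7.1802e-6)
I = 11/3600804 (I = -22/(-152)/47379 = -22*(-1/152)*(1/47379) = (11/76)*(1/47379) = 11/3600804 ≈ 3.0549e-6)
1/((I - t) + l) = 1/((11/3600804 - 1*31603) - 1/139271) = 1/((11/3600804 - 31603) - 1/139271) = 1/(-113796208801/3600804 - 1/139271) = 1/(-15848511799524875/501487573884) = -501487573884/15848511799524875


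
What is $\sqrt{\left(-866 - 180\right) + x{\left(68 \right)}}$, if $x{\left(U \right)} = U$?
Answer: $i \sqrt{978} \approx 31.273 i$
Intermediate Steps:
$\sqrt{\left(-866 - 180\right) + x{\left(68 \right)}} = \sqrt{\left(-866 - 180\right) + 68} = \sqrt{-1046 + 68} = \sqrt{-978} = i \sqrt{978}$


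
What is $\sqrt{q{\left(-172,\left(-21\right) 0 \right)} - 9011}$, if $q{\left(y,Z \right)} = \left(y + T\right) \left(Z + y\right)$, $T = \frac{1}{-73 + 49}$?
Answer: $\frac{\sqrt{740886}}{6} \approx 143.46$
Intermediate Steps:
$T = - \frac{1}{24}$ ($T = \frac{1}{-24} = - \frac{1}{24} \approx -0.041667$)
$q{\left(y,Z \right)} = \left(- \frac{1}{24} + y\right) \left(Z + y\right)$ ($q{\left(y,Z \right)} = \left(y - \frac{1}{24}\right) \left(Z + y\right) = \left(- \frac{1}{24} + y\right) \left(Z + y\right)$)
$\sqrt{q{\left(-172,\left(-21\right) 0 \right)} - 9011} = \sqrt{\left(\left(-172\right)^{2} - \frac{\left(-21\right) 0}{24} - - \frac{43}{6} + \left(-21\right) 0 \left(-172\right)\right) - 9011} = \sqrt{\left(29584 - 0 + \frac{43}{6} + 0 \left(-172\right)\right) - 9011} = \sqrt{\left(29584 + 0 + \frac{43}{6} + 0\right) - 9011} = \sqrt{\frac{177547}{6} - 9011} = \sqrt{\frac{123481}{6}} = \frac{\sqrt{740886}}{6}$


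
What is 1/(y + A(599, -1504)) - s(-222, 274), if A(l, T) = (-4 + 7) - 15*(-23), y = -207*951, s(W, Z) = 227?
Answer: -44607544/196509 ≈ -227.00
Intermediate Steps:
y = -196857
A(l, T) = 348 (A(l, T) = 3 + 345 = 348)
1/(y + A(599, -1504)) - s(-222, 274) = 1/(-196857 + 348) - 1*227 = 1/(-196509) - 227 = -1/196509 - 227 = -44607544/196509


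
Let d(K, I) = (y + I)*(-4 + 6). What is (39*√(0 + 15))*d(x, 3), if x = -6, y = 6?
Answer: 702*√15 ≈ 2718.8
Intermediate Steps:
d(K, I) = 12 + 2*I (d(K, I) = (6 + I)*(-4 + 6) = (6 + I)*2 = 12 + 2*I)
(39*√(0 + 15))*d(x, 3) = (39*√(0 + 15))*(12 + 2*3) = (39*√15)*(12 + 6) = (39*√15)*18 = 702*√15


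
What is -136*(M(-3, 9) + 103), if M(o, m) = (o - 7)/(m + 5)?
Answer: -97376/7 ≈ -13911.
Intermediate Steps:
M(o, m) = (-7 + o)/(5 + m)
-136*(M(-3, 9) + 103) = -136*((-7 - 3)/(5 + 9) + 103) = -136*(-10/14 + 103) = -136*((1/14)*(-10) + 103) = -136*(-5/7 + 103) = -136*716/7 = -97376/7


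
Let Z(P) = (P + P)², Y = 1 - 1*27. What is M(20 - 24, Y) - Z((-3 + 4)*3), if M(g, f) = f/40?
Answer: -733/20 ≈ -36.650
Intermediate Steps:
Y = -26 (Y = 1 - 27 = -26)
Z(P) = 4*P² (Z(P) = (2*P)² = 4*P²)
M(g, f) = f/40 (M(g, f) = f*(1/40) = f/40)
M(20 - 24, Y) - Z((-3 + 4)*3) = (1/40)*(-26) - 4*((-3 + 4)*3)² = -13/20 - 4*(1*3)² = -13/20 - 4*3² = -13/20 - 4*9 = -13/20 - 1*36 = -13/20 - 36 = -733/20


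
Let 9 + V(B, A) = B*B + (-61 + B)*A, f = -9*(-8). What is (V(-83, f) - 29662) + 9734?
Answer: -23416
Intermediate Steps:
f = 72
V(B, A) = -9 + B**2 + A*(-61 + B) (V(B, A) = -9 + (B*B + (-61 + B)*A) = -9 + (B**2 + A*(-61 + B)) = -9 + B**2 + A*(-61 + B))
(V(-83, f) - 29662) + 9734 = ((-9 + (-83)**2 - 61*72 + 72*(-83)) - 29662) + 9734 = ((-9 + 6889 - 4392 - 5976) - 29662) + 9734 = (-3488 - 29662) + 9734 = -33150 + 9734 = -23416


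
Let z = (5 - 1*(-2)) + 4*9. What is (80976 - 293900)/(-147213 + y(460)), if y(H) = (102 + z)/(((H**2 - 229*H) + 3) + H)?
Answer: 11361944026/7855506427 ≈ 1.4464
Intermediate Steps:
z = 43 (z = (5 + 2) + 36 = 7 + 36 = 43)
y(H) = 145/(3 + H**2 - 228*H) (y(H) = (102 + 43)/(((H**2 - 229*H) + 3) + H) = 145/((3 + H**2 - 229*H) + H) = 145/(3 + H**2 - 228*H))
(80976 - 293900)/(-147213 + y(460)) = (80976 - 293900)/(-147213 + 145/(3 + 460**2 - 228*460)) = -212924/(-147213 + 145/(3 + 211600 - 104880)) = -212924/(-147213 + 145/106723) = -212924/(-15711012854/106723) = -212924*(-106723/15711012854) = 11361944026/7855506427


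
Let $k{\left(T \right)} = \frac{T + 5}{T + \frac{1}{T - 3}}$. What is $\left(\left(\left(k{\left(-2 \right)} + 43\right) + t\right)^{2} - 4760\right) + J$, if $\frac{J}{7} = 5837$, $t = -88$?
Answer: $\frac{4628079}{121} \approx 38249.0$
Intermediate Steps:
$k{\left(T \right)} = \frac{5 + T}{T + \frac{1}{-3 + T}}$
$J = 40859$ ($J = 7 \cdot 5837 = 40859$)
$\left(\left(\left(k{\left(-2 \right)} + 43\right) + t\right)^{2} - 4760\right) + J = \left(\left(\left(\frac{-15 + \left(-2\right)^{2} + 2 \left(-2\right)}{1 + \left(-2\right)^{2} - -6} + 43\right) - 88\right)^{2} - 4760\right) + 40859 = \left(\left(\left(\frac{-15 + 4 - 4}{1 + 4 + 6} + 43\right) - 88\right)^{2} - 4760\right) + 40859 = \left(\left(\left(\frac{1}{11} \left(-15\right) + 43\right) - 88\right)^{2} - 4760\right) + 40859 = \left(\left(\left(- \frac{15}{11} + 43\right) - 88\right)^{2} - 4760\right) + 40859 = \left(\left(\frac{458}{11} - 88\right)^{2} - 4760\right) + 40859 = \left(\left(- \frac{510}{11}\right)^{2} - 4760\right) + 40859 = \left(\frac{260100}{121} - 4760\right) + 40859 = - \frac{315860}{121} + 40859 = \frac{4628079}{121}$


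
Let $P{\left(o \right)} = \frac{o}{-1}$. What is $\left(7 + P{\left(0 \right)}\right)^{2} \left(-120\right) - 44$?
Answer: $-5924$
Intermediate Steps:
$P{\left(o \right)} = - o$ ($P{\left(o \right)} = o \left(-1\right) = - o$)
$\left(7 + P{\left(0 \right)}\right)^{2} \left(-120\right) - 44 = \left(7 - 0\right)^{2} \left(-120\right) - 44 = \left(7 + 0\right)^{2} \left(-120\right) - 44 = 7^{2} \left(-120\right) - 44 = 49 \left(-120\right) - 44 = -5880 - 44 = -5924$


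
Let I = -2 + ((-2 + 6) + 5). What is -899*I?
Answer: -6293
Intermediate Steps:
I = 7 (I = -2 + (4 + 5) = -2 + 9 = 7)
-899*I = -899*7 = -6293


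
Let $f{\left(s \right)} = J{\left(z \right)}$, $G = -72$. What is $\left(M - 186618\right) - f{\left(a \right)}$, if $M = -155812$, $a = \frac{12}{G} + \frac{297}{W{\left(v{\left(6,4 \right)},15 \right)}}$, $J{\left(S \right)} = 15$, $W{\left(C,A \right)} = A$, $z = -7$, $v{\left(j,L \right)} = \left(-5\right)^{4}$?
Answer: $-342445$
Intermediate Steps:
$v{\left(j,L \right)} = 625$
$a = \frac{589}{30}$ ($a = \frac{12}{-72} + \frac{297}{15} = 12 \left(- \frac{1}{72}\right) + 297 \cdot \frac{1}{15} = - \frac{1}{6} + \frac{99}{5} = \frac{589}{30} \approx 19.633$)
$f{\left(s \right)} = 15$
$\left(M - 186618\right) - f{\left(a \right)} = \left(-155812 - 186618\right) - 15 = -342430 - 15 = -342445$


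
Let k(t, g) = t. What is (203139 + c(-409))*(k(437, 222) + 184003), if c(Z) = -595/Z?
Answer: 15324095220240/409 ≈ 3.7467e+10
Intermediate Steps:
(203139 + c(-409))*(k(437, 222) + 184003) = (203139 - 595/(-409))*(437 + 184003) = (203139 - 595*(-1/409))*184440 = (203139 + 595/409)*184440 = (83084446/409)*184440 = 15324095220240/409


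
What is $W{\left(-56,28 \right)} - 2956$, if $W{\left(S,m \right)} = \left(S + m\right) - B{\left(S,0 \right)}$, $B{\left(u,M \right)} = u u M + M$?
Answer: $-2984$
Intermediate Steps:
$B{\left(u,M \right)} = M + M u^{2}$ ($B{\left(u,M \right)} = u^{2} M + M = M u^{2} + M = M + M u^{2}$)
$W{\left(S,m \right)} = S + m$ ($W{\left(S,m \right)} = \left(S + m\right) - 0 \left(1 + S^{2}\right) = \left(S + m\right) - 0 = \left(S + m\right) + 0 = S + m$)
$W{\left(-56,28 \right)} - 2956 = \left(-56 + 28\right) - 2956 = -28 - 2956 = -2984$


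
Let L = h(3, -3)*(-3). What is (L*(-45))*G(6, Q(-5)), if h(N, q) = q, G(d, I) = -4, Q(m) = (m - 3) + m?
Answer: 1620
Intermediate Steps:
Q(m) = -3 + 2*m (Q(m) = (-3 + m) + m = -3 + 2*m)
L = 9 (L = -3*(-3) = 9)
(L*(-45))*G(6, Q(-5)) = (9*(-45))*(-4) = -405*(-4) = 1620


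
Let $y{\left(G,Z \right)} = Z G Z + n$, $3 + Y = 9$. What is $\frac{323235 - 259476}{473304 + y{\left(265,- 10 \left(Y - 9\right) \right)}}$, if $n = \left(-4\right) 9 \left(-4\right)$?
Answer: $\frac{21253}{237316} \approx 0.089556$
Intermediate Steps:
$Y = 6$ ($Y = -3 + 9 = 6$)
$n = 144$ ($n = \left(-36\right) \left(-4\right) = 144$)
$y{\left(G,Z \right)} = 144 + G Z^{2}$ ($y{\left(G,Z \right)} = Z G Z + 144 = G Z Z + 144 = G Z^{2} + 144 = 144 + G Z^{2}$)
$\frac{323235 - 259476}{473304 + y{\left(265,- 10 \left(Y - 9\right) \right)}} = \frac{323235 - 259476}{473304 + \left(144 + 265 \left(- 10 \left(6 - 9\right)\right)^{2}\right)} = \frac{63759}{473304 + \left(144 + 265 \left(\left(-10\right) \left(-3\right)\right)^{2}\right)} = \frac{63759}{473304 + \left(144 + 265 \cdot 30^{2}\right)} = \frac{63759}{473304 + \left(144 + 265 \cdot 900\right)} = \frac{63759}{473304 + \left(144 + 238500\right)} = \frac{63759}{473304 + 238644} = \frac{63759}{711948} = 63759 \cdot \frac{1}{711948} = \frac{21253}{237316}$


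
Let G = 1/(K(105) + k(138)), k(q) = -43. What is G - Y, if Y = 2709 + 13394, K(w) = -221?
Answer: -4251193/264 ≈ -16103.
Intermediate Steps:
Y = 16103
G = -1/264 (G = 1/(-221 - 43) = 1/(-264) = -1/264 ≈ -0.0037879)
G - Y = -1/264 - 1*16103 = -1/264 - 16103 = -4251193/264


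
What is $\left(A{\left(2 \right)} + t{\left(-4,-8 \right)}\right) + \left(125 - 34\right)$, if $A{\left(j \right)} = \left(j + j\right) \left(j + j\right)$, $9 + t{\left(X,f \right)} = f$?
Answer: $90$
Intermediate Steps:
$t{\left(X,f \right)} = -9 + f$
$A{\left(j \right)} = 4 j^{2}$ ($A{\left(j \right)} = 2 j 2 j = 4 j^{2}$)
$\left(A{\left(2 \right)} + t{\left(-4,-8 \right)}\right) + \left(125 - 34\right) = \left(4 \cdot 2^{2} - 17\right) + \left(125 - 34\right) = \left(4 \cdot 4 - 17\right) + 91 = \left(16 - 17\right) + 91 = -1 + 91 = 90$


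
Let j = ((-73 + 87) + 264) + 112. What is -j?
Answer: -390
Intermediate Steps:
j = 390 (j = (14 + 264) + 112 = 278 + 112 = 390)
-j = -1*390 = -390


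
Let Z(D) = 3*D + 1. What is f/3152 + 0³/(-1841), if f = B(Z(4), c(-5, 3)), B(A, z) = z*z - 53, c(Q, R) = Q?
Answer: -7/788 ≈ -0.0088833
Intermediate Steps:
Z(D) = 1 + 3*D
B(A, z) = -53 + z² (B(A, z) = z² - 53 = -53 + z²)
f = -28 (f = -53 + (-5)² = -53 + 25 = -28)
f/3152 + 0³/(-1841) = -28/3152 + 0³/(-1841) = -28*1/3152 + 0*(-1/1841) = -7/788 + 0 = -7/788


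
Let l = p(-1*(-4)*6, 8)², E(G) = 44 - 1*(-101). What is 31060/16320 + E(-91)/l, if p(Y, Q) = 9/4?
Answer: 672971/22032 ≈ 30.545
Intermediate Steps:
E(G) = 145 (E(G) = 44 + 101 = 145)
p(Y, Q) = 9/4 (p(Y, Q) = 9*(¼) = 9/4)
l = 81/16 (l = (9/4)² = 81/16 ≈ 5.0625)
31060/16320 + E(-91)/l = 31060/16320 + 145/(81/16) = 31060*(1/16320) + 145*(16/81) = 1553/816 + 2320/81 = 672971/22032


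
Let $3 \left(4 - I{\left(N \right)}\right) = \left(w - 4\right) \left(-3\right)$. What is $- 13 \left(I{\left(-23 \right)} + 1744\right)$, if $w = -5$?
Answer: $-22607$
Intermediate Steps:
$I{\left(N \right)} = -5$ ($I{\left(N \right)} = 4 - \frac{\left(-5 - 4\right) \left(-3\right)}{3} = 4 - \frac{\left(-9\right) \left(-3\right)}{3} = 4 - 9 = -5$)
$- 13 \left(I{\left(-23 \right)} + 1744\right) = - 13 \left(-5 + 1744\right) = \left(-13\right) 1739 = -22607$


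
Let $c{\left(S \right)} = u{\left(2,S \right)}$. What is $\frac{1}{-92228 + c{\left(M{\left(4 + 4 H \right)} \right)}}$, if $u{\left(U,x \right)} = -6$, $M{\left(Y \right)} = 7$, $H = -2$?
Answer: $- \frac{1}{92234} \approx -1.0842 \cdot 10^{-5}$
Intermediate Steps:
$c{\left(S \right)} = -6$
$\frac{1}{-92228 + c{\left(M{\left(4 + 4 H \right)} \right)}} = \frac{1}{-92228 - 6} = \frac{1}{-92234} = - \frac{1}{92234}$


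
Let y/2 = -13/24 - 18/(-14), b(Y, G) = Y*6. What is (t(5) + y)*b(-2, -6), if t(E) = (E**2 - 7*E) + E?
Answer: 295/7 ≈ 42.143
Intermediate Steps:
b(Y, G) = 6*Y
t(E) = E**2 - 6*E
y = 125/84 (y = 2*(-13/24 - 18/(-14)) = 2*(-13*1/24 - 18*(-1/14)) = 2*(-13/24 + 9/7) = 2*(125/168) = 125/84 ≈ 1.4881)
(t(5) + y)*b(-2, -6) = (5*(-6 + 5) + 125/84)*(6*(-2)) = (5*(-1) + 125/84)*(-12) = (-5 + 125/84)*(-12) = -295/84*(-12) = 295/7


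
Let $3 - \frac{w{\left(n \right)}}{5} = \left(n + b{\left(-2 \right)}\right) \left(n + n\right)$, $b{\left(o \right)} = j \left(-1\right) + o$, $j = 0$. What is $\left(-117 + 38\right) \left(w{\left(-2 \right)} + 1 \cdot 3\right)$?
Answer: $4898$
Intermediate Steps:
$b{\left(o \right)} = o$ ($b{\left(o \right)} = 0 \left(-1\right) + o = 0 + o = o$)
$w{\left(n \right)} = 15 - 10 n \left(-2 + n\right)$ ($w{\left(n \right)} = 15 - 5 \left(n - 2\right) \left(n + n\right) = 15 - 5 \left(-2 + n\right) 2 n = 15 - 5 \cdot 2 n \left(-2 + n\right) = 15 - 10 n \left(-2 + n\right)$)
$\left(-117 + 38\right) \left(w{\left(-2 \right)} + 1 \cdot 3\right) = \left(-117 + 38\right) \left(\left(15 - 10 \left(-2\right)^{2} + 20 \left(-2\right)\right) + 1 \cdot 3\right) = - 79 \left(\left(15 - 40 - 40\right) + 3\right) = - 79 \left(-65 + 3\right) = \left(-79\right) \left(-62\right) = 4898$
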